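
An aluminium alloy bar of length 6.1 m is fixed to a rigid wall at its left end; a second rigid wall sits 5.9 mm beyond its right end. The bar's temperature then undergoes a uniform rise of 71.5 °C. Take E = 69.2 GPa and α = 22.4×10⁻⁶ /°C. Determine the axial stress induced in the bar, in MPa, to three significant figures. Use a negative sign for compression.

Free thermal expansion αLΔT = 22.4e-6 · 6100 · 71.5 = 9.77 mm.
The walls engage after the gap closes; constrained expansion = 9.77 − 5.9 = 3.87 mm.
The walls impose strain ε = −(3.87)/6100 = -6.3439e-04; σ = Eε = 69200 · -6.3439e-04 = -43.9 MPa.

-43.9 MPa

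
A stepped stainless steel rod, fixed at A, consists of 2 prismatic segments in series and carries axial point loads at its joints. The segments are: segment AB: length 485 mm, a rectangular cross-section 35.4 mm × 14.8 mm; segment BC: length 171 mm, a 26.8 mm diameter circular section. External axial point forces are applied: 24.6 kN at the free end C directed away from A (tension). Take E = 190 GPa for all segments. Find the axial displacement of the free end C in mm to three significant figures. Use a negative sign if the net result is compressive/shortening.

0.159 mm

Internal axial forces (sectioning from the free end, tension +): N_BC = 24.6 kN, N_AB = 24.6 kN.
A_AB = 523.9 mm².
A_BC = 564.1 mm².
δ_AB = 24600·485/(523.9·190000) = 0.1199 mm
δ_BC = 24600·171/(564.1·190000) = 0.03925 mm
δ = Σδ_i = 0.1591 mm.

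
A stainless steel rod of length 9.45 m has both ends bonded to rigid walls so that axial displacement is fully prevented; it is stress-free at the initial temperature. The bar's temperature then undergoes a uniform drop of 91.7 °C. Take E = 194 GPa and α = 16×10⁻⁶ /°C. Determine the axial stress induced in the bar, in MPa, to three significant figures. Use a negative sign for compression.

285 MPa

Free thermal expansion αLΔT = 16e-6 · 9450 · -91.7 = -13.87 mm.
The walls impose strain ε = −(-13.87)/9450 = 1.4672e-03; σ = Eε = 194000 · 1.4672e-03 = 284.6 MPa.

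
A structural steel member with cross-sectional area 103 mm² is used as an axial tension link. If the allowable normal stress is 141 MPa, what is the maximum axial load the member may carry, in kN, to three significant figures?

14.5 kN

P_max = σ_allow · A = 141 · 103 = 14520 N = 14.52 kN.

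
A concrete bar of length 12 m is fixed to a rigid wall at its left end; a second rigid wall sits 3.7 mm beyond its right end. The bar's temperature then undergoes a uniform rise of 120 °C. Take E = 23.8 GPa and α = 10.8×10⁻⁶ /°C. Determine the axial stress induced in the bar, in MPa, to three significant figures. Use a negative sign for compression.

-23.5 MPa

Free thermal expansion αLΔT = 10.8e-6 · 12000 · 120 = 15.55 mm.
The walls engage after the gap closes; constrained expansion = 15.55 − 3.7 = 11.85 mm.
The walls impose strain ε = −(11.85)/12000 = -9.8767e-04; σ = Eε = 23800 · -9.8767e-04 = -23.51 MPa.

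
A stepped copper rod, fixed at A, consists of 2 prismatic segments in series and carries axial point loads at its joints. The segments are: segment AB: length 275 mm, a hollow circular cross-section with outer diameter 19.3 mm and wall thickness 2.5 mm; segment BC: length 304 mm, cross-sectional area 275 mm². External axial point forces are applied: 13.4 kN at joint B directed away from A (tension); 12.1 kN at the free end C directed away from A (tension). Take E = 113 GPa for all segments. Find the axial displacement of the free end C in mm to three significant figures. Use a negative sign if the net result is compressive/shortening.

0.589 mm

Internal axial forces (sectioning from the free end, tension +): N_BC = 12.1 kN, N_AB = 25.5 kN.
A_AB = 131.9 mm².
δ_AB = 25500·275/(131.9·113000) = 0.4703 mm
δ_BC = 12100·304/(275·113000) = 0.1184 mm
δ = Σδ_i = 0.5887 mm.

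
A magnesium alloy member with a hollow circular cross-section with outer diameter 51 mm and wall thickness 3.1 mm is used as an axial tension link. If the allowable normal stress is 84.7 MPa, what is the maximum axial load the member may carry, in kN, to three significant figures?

A = 466.5 mm².
P_max = σ_allow · A = 84.7 · 466.5 = 39510 N = 39.51 kN.

39.5 kN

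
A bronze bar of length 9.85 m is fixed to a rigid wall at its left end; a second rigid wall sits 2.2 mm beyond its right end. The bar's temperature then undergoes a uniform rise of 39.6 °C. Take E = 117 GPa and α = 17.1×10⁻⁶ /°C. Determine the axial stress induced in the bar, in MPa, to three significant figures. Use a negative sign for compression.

-53.1 MPa

Free thermal expansion αLΔT = 17.1e-6 · 9850 · 39.6 = 6.67 mm.
The walls engage after the gap closes; constrained expansion = 6.67 − 2.2 = 4.47 mm.
The walls impose strain ε = −(4.47)/9850 = -4.5381e-04; σ = Eε = 117000 · -4.5381e-04 = -53.1 MPa.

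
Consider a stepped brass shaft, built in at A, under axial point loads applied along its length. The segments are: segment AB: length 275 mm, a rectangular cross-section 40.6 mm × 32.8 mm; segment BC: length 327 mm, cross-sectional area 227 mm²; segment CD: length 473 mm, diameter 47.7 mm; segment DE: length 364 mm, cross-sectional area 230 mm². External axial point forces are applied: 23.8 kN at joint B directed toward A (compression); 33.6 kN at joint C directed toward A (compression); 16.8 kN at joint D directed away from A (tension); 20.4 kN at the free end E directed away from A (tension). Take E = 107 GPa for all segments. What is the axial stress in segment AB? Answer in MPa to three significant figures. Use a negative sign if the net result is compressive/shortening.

-15.2 MPa

Internal axial forces (sectioning from the free end, tension +): N_DE = 20.4 kN, N_CD = 37.2 kN, N_BC = 3.6 kN, N_AB = -20.2 kN.
A_AB = 1332 mm².
σ_AB = N_AB/A_AB = -20200/1332 = -15.17 MPa.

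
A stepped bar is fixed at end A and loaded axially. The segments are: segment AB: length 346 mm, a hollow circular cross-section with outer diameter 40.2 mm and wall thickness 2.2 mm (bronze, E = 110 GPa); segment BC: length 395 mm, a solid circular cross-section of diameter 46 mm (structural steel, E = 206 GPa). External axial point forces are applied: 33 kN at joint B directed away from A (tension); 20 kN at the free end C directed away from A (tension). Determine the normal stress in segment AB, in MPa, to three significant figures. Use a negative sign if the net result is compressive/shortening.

202 MPa

Internal axial forces (sectioning from the free end, tension +): N_BC = 20 kN, N_AB = 53 kN.
A_AB = 262.6 mm².
σ_AB = N_AB/A_AB = 53000/262.6 = 201.8 MPa.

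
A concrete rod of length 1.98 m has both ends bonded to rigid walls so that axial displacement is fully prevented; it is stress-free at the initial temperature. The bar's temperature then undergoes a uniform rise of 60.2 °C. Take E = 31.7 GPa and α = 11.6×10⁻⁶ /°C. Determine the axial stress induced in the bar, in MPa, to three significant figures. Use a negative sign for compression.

Free thermal expansion αLΔT = 11.6e-6 · 1980 · 60.2 = 1.383 mm.
The walls impose strain ε = −(1.383)/1980 = -6.9832e-04; σ = Eε = 31700 · -6.9832e-04 = -22.14 MPa.

-22.1 MPa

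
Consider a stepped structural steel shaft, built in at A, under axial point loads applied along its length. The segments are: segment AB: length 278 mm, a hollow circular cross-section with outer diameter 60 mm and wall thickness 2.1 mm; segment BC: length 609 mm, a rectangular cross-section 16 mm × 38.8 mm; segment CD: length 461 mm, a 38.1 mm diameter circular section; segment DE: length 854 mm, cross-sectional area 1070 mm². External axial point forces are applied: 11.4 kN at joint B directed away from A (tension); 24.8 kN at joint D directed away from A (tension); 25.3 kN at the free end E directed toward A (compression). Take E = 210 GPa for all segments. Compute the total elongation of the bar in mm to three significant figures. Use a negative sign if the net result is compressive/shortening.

-0.0617 mm

Internal axial forces (sectioning from the free end, tension +): N_DE = -25.3 kN, N_CD = -0.5 kN, N_BC = -0.5 kN, N_AB = 10.9 kN.
A_AB = 382 mm².
A_BC = 620.8 mm².
A_CD = 1140 mm².
δ_AB = 10900·278/(382·210000) = 0.03777 mm
δ_BC = -500·609/(620.8·210000) = -0.002336 mm
δ_CD = -500·461/(1140·210000) = -0.0009627 mm
δ_DE = -25300·854/(1070·210000) = -0.09616 mm
δ = Σδ_i = -0.06168 mm.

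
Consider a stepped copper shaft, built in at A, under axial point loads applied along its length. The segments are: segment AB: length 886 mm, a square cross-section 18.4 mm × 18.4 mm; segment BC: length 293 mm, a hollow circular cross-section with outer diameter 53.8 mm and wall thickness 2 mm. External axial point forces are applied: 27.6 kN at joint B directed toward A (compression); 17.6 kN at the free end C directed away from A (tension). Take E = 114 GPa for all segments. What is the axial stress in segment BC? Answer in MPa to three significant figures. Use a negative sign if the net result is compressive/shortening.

Internal axial forces (sectioning from the free end, tension +): N_BC = 17.6 kN, N_AB = -10 kN.
A_BC = 325.5 mm².
σ_BC = N_BC/A_BC = 17600/325.5 = 54.08 MPa.

54.1 MPa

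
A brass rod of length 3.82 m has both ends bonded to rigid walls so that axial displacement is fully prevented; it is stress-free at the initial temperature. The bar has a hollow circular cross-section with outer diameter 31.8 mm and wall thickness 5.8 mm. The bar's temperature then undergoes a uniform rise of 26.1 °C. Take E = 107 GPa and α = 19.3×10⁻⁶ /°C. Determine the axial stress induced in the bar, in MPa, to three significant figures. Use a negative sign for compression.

-53.9 MPa

Free thermal expansion αLΔT = 19.3e-6 · 3820 · 26.1 = 1.924 mm.
The walls impose strain ε = −(1.924)/3820 = -5.0373e-04; σ = Eε = 107000 · -5.0373e-04 = -53.9 MPa.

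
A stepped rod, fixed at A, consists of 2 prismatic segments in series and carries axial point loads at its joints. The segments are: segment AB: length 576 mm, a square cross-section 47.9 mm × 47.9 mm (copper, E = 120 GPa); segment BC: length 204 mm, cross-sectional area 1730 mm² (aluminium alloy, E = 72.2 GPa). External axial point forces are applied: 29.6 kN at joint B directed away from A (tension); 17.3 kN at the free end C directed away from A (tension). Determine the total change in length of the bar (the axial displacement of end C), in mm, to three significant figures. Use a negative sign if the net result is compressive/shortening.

0.126 mm

Internal axial forces (sectioning from the free end, tension +): N_BC = 17.3 kN, N_AB = 46.9 kN.
A_AB = 2294 mm².
δ_AB = 46900·576/(2294·120000) = 0.09812 mm
δ_BC = 17300·204/(1730·72200) = 0.02825 mm
δ = Σδ_i = 0.1264 mm.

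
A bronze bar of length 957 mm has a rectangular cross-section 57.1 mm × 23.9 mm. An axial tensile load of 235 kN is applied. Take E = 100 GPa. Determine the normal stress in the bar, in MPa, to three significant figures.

A = 1365 mm².
σ = N/A = 235000/1365 = 172.2 MPa.

172 MPa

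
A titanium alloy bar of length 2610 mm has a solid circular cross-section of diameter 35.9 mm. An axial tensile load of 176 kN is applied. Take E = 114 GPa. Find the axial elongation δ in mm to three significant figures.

3.98 mm

A = 1012 mm².
δ_mech = NL/(AE) = 176000·2610/(1012·114000) = 3.981 mm.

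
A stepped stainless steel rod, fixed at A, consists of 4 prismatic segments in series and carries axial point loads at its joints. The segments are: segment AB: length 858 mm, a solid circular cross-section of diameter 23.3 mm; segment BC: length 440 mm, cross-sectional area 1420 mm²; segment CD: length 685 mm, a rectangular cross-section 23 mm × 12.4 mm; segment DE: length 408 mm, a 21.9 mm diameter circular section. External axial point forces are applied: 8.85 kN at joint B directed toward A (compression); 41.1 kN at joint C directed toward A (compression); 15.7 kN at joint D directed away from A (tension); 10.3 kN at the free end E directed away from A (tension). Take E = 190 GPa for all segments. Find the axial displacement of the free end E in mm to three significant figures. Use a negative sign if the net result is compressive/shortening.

0.109 mm

Internal axial forces (sectioning from the free end, tension +): N_DE = 10.3 kN, N_CD = 26 kN, N_BC = -15.1 kN, N_AB = -23.95 kN.
A_AB = 426.4 mm².
A_CD = 285.2 mm².
A_DE = 376.7 mm².
δ_AB = -23950·858/(426.4·190000) = -0.2537 mm
δ_BC = -15100·440/(1420·190000) = -0.02463 mm
δ_CD = 26000·685/(285.2·190000) = 0.3287 mm
δ_DE = 10300·408/(376.7·190000) = 0.05872 mm
δ = Σδ_i = 0.1091 mm.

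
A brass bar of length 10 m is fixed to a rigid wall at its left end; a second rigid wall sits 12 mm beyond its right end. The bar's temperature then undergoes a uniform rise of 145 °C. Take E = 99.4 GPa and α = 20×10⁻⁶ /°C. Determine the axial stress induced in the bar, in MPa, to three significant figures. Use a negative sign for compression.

Free thermal expansion αLΔT = 20e-6 · 10000 · 145 = 29 mm.
The walls engage after the gap closes; constrained expansion = 29 − 12 = 17 mm.
The walls impose strain ε = −(17)/10000 = -1.7000e-03; σ = Eε = 99400 · -1.7000e-03 = -169 MPa.

-169 MPa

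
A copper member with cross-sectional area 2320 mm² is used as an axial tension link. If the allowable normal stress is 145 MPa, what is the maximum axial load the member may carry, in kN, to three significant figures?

P_max = σ_allow · A = 145 · 2320 = 336400 N = 336.4 kN.

336 kN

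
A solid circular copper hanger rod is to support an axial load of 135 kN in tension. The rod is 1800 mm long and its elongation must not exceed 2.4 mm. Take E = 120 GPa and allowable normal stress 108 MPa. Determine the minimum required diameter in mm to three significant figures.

Required area A ≥ P/σ_allow = 135000/108 = 1250 mm².
For a solid circular section, d ≥ √(4A/π) = 39.89 mm.
Elongation limit: A ≥ PL/(Eδ_allow) = 135000·1800/(120000·2.4) = 843.8 mm² ⇒ d ≥ 32.78 mm.
The stress limit governs.

39.9 mm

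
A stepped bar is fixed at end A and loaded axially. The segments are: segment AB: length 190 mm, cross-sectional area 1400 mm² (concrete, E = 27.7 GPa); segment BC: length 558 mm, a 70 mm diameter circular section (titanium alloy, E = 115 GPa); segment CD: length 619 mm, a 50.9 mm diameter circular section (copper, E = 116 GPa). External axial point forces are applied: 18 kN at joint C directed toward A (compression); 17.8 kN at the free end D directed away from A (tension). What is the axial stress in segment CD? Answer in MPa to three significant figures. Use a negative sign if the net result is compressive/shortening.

Internal axial forces (sectioning from the free end, tension +): N_CD = 17.8 kN, N_BC = -0.2 kN, N_AB = -0.2 kN.
A_CD = 2035 mm².
σ_CD = N_CD/A_CD = 17800/2035 = 8.748 MPa.

8.75 MPa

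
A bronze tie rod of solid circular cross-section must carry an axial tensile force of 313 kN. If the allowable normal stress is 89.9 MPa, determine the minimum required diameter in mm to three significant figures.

66.6 mm

Required area A ≥ P/σ_allow = 313000/89.9 = 3482 mm².
For a solid circular section, d ≥ √(4A/π) = 66.58 mm.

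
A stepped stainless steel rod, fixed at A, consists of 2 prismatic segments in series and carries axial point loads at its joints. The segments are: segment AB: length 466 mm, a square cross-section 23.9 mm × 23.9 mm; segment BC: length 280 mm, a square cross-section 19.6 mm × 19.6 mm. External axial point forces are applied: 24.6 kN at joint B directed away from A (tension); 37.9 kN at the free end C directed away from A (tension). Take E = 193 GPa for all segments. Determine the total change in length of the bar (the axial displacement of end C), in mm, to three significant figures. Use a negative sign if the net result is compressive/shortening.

Internal axial forces (sectioning from the free end, tension +): N_BC = 37.9 kN, N_AB = 62.5 kN.
A_AB = 571.2 mm².
A_BC = 384.2 mm².
δ_AB = 62500·466/(571.2·193000) = 0.2642 mm
δ_BC = 37900·280/(384.2·193000) = 0.1431 mm
δ = Σδ_i = 0.4073 mm.

0.407 mm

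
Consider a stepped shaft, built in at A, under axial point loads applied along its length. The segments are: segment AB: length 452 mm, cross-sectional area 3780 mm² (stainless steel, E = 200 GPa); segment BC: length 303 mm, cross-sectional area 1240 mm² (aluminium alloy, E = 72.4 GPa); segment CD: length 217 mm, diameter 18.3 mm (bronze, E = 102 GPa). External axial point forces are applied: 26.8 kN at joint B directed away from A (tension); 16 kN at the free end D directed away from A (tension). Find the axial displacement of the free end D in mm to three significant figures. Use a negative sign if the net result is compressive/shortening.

0.209 mm

Internal axial forces (sectioning from the free end, tension +): N_CD = 16 kN, N_BC = 16 kN, N_AB = 42.8 kN.
A_CD = 263 mm².
δ_AB = 42800·452/(3780·200000) = 0.02559 mm
δ_BC = 16000·303/(1240·72400) = 0.054 mm
δ_CD = 16000·217/(263·102000) = 0.1294 mm
δ = Σδ_i = 0.209 mm.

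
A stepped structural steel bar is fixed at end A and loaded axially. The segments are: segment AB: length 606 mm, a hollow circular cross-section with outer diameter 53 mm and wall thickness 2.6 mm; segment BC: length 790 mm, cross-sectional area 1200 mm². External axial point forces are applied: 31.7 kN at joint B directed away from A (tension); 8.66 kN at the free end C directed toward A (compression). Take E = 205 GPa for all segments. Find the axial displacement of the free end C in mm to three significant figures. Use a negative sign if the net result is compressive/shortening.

0.138 mm

Internal axial forces (sectioning from the free end, tension +): N_BC = -8.66 kN, N_AB = 23.04 kN.
A_AB = 411.7 mm².
δ_AB = 23040·606/(411.7·205000) = 0.1654 mm
δ_BC = -8660·790/(1200·205000) = -0.02781 mm
δ = Σδ_i = 0.1376 mm.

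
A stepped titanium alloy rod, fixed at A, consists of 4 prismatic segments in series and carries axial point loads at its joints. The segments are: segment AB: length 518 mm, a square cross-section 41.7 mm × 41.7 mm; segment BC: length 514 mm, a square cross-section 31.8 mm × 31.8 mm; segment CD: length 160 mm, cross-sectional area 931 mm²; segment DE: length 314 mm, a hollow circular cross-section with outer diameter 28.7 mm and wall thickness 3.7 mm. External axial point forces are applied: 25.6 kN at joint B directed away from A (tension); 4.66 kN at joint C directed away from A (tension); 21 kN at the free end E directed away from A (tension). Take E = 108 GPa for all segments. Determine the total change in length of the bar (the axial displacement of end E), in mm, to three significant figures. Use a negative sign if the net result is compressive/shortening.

0.506 mm

Internal axial forces (sectioning from the free end, tension +): N_DE = 21 kN, N_CD = 21 kN, N_BC = 25.66 kN, N_AB = 51.26 kN.
A_AB = 1739 mm².
A_BC = 1011 mm².
A_DE = 290.6 mm².
δ_AB = 51260·518/(1739·108000) = 0.1414 mm
δ_BC = 25660·514/(1011·108000) = 0.1208 mm
δ_CD = 21000·160/(931·108000) = 0.03342 mm
δ_DE = 21000·314/(290.6·108000) = 0.2101 mm
δ = Σδ_i = 0.5057 mm.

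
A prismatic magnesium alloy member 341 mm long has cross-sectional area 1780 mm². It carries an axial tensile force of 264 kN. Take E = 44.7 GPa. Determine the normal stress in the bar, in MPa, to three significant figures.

148 MPa

σ = N/A = 264000/1780 = 148.3 MPa.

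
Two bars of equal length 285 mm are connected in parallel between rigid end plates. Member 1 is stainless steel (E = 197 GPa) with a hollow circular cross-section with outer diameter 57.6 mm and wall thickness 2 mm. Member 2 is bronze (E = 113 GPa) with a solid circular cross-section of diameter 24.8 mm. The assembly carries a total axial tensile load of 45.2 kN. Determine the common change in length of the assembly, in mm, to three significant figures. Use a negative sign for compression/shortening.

A_1 = 349.3 mm².
A_2 = 483.1 mm².
Equal strain + equilibrium ⇒ each member carries load in proportion to AE: A₁E₁ = 68820000 N, A₂E₂ = 54580000 N, ΣAE = 123400000 N.
δ = PL/ΣAE = 45200·285/123400000 = 0.1044 mm.

0.104 mm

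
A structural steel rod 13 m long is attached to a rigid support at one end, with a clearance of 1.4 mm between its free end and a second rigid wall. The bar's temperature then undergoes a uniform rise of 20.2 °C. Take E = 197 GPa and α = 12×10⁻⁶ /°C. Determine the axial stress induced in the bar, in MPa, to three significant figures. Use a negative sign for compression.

Free thermal expansion αLΔT = 12e-6 · 13000 · 20.2 = 3.151 mm.
The walls engage after the gap closes; constrained expansion = 3.151 − 1.4 = 1.751 mm.
The walls impose strain ε = −(1.751)/13000 = -1.3471e-04; σ = Eε = 197000 · -1.3471e-04 = -26.54 MPa.

-26.5 MPa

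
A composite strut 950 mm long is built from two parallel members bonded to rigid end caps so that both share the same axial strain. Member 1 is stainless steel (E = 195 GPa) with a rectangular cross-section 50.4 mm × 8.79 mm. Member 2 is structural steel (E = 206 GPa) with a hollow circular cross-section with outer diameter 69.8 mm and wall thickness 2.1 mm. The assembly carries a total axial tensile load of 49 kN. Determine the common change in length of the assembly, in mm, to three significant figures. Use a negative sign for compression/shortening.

A_1 = 443 mm².
A_2 = 446.6 mm².
Equal strain + equilibrium ⇒ each member carries load in proportion to AE: A₁E₁ = 86390000 N, A₂E₂ = 92010000 N, ΣAE = 178400000 N.
δ = PL/ΣAE = 49000·950/178400000 = 0.2609 mm.

0.261 mm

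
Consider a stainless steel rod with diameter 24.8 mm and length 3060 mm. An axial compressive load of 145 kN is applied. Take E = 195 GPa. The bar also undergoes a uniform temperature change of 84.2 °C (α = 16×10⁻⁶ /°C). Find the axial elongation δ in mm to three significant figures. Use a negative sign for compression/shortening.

A = 483.1 mm².
δ_mech = NL/(AE) = -145000·3060/(483.1·195000) = -4.71 mm.
δ_thermal = αLΔT = 16e-6·3060·84.2 = 4.122 mm.
δ = δ_mech + δ_thermal = -0.588 mm.

-0.588 mm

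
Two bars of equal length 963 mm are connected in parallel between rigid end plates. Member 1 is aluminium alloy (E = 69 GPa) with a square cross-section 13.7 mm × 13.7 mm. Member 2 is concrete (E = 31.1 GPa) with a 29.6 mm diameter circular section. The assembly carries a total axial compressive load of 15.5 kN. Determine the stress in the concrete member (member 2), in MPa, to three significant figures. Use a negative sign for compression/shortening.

-14.0 MPa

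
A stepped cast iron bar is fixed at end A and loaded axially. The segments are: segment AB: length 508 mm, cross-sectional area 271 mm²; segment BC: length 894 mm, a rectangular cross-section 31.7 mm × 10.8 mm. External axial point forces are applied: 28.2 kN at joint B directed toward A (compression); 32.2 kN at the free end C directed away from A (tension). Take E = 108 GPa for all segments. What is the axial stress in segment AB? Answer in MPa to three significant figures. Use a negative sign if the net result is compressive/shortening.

14.8 MPa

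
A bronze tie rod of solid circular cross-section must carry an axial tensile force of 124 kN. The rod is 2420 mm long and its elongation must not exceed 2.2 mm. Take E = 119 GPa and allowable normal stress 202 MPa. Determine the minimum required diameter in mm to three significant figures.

38.2 mm

Required area A ≥ P/σ_allow = 124000/202 = 613.9 mm².
For a solid circular section, d ≥ √(4A/π) = 27.96 mm.
Elongation limit: A ≥ PL/(Eδ_allow) = 124000·2420/(119000·2.2) = 1146 mm² ⇒ d ≥ 38.2 mm.
The elongation limit governs.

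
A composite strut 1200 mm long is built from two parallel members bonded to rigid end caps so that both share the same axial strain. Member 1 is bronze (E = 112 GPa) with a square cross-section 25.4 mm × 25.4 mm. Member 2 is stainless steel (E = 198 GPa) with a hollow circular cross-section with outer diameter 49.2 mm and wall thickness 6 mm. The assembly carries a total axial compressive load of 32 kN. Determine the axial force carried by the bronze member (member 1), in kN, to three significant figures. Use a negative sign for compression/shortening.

-9.90 kN

A_1 = 645.2 mm².
A_2 = 814.3 mm².
Equal strain + equilibrium ⇒ each member carries load in proportion to AE: A₁E₁ = 72260000 N, A₂E₂ = 161200000 N, ΣAE = 233500000 N.
F₁ = P·A₁E₁/ΣAE = -32000·72260000/233500000 = -9903 N.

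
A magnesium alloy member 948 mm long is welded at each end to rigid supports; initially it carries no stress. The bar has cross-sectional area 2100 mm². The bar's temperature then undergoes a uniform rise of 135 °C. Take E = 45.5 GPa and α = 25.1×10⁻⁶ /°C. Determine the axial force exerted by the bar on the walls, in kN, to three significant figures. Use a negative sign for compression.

Free thermal expansion αLΔT = 25.1e-6 · 948 · 135 = 3.212 mm.
The walls impose strain ε = −(3.212)/948 = -3.3885e-03; σ = Eε = 45500 · -3.3885e-03 = -154.2 MPa.
Wall reaction R = σ·A = -154.2·2100 = -323800 N = -323.8 kN.

-324 kN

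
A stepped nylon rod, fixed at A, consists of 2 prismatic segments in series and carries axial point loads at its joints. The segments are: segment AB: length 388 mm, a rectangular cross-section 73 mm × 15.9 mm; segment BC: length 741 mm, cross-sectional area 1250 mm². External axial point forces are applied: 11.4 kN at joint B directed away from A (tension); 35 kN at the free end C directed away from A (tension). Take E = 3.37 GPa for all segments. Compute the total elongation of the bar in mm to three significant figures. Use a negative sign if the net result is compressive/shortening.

Internal axial forces (sectioning from the free end, tension +): N_BC = 35 kN, N_AB = 46.4 kN.
A_AB = 1161 mm².
δ_AB = 46400·388/(1161·3370) = 4.603 mm
δ_BC = 35000·741/(1250·3370) = 6.157 mm
δ = Σδ_i = 10.76 mm.

10.8 mm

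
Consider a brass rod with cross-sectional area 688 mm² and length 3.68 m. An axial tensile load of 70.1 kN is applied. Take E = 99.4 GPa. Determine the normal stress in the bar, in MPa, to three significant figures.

σ = N/A = 70100/688 = 101.9 MPa.

102 MPa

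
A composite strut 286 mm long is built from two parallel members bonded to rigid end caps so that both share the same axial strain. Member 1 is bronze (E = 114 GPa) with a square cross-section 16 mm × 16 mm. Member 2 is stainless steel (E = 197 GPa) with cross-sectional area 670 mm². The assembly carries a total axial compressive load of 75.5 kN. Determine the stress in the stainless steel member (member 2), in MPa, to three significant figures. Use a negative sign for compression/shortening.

-92.3 MPa

A_1 = 256 mm².
Equal strain + equilibrium ⇒ each member carries load in proportion to AE: A₁E₁ = 29180000 N, A₂E₂ = 132000000 N, ΣAE = 161200000 N.
σ₂ = P·E₂/ΣAE = -75500·197000/161200000 = -92.28 MPa.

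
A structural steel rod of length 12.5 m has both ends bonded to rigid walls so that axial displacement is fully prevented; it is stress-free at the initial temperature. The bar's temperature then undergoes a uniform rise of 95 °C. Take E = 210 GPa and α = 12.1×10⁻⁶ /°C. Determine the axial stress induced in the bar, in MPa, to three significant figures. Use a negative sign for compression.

-241 MPa

Free thermal expansion αLΔT = 12.1e-6 · 12500 · 95 = 14.37 mm.
The walls impose strain ε = −(14.37)/12500 = -1.1495e-03; σ = Eε = 210000 · -1.1495e-03 = -241.4 MPa.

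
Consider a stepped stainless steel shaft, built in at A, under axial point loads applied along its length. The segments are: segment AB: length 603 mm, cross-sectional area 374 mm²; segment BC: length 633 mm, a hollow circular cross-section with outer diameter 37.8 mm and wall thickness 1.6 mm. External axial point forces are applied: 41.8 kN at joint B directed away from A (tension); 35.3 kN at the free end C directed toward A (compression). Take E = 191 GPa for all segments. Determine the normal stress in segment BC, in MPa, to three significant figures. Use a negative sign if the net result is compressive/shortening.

-194 MPa

Internal axial forces (sectioning from the free end, tension +): N_BC = -35.3 kN, N_AB = 6.5 kN.
A_BC = 182 mm².
σ_BC = N_BC/A_BC = -35300/182 = -194 MPa.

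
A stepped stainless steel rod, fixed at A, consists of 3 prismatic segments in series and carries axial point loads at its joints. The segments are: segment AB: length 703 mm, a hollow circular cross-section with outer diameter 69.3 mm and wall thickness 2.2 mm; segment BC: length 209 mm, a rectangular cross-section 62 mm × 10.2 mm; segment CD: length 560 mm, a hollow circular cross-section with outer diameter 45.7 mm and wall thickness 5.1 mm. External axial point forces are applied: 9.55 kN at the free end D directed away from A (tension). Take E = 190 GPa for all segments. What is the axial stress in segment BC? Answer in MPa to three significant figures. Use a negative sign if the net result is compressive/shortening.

15.1 MPa

Internal axial forces (sectioning from the free end, tension +): N_CD = 9.55 kN, N_BC = 9.55 kN, N_AB = 9.55 kN.
A_BC = 632.4 mm².
σ_BC = N_BC/A_BC = 9550/632.4 = 15.1 MPa.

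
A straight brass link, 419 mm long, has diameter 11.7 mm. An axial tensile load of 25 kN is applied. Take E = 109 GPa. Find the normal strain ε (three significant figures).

A = 107.5 mm².
σ = N/A = 232.5 MPa; ε = σ/E = 232.5/109000 = 2.133e-03.

0.00213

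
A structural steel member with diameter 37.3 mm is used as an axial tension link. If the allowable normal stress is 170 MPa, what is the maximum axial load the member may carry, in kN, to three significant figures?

186 kN

A = 1093 mm².
P_max = σ_allow · A = 170 · 1093 = 185800 N = 185.8 kN.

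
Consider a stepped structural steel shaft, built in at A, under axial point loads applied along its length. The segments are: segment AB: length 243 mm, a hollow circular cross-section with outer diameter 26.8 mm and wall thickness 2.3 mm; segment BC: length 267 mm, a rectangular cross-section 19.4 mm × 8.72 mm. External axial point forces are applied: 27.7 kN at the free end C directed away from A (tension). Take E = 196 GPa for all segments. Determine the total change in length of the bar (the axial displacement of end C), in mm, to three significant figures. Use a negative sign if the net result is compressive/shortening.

0.417 mm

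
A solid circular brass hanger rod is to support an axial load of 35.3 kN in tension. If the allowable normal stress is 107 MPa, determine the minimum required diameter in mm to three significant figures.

20.5 mm

Required area A ≥ P/σ_allow = 35300/107 = 329.9 mm².
For a solid circular section, d ≥ √(4A/π) = 20.5 mm.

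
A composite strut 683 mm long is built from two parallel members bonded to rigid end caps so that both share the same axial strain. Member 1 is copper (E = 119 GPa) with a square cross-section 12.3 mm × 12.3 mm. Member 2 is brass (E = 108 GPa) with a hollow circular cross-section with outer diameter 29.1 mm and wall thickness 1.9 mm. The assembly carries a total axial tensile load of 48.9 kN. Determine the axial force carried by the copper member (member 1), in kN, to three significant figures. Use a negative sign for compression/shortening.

A_1 = 151.3 mm².
A_2 = 162.4 mm².
Equal strain + equilibrium ⇒ each member carries load in proportion to AE: A₁E₁ = 18000000 N, A₂E₂ = 17530000 N, ΣAE = 35540000 N.
F₁ = P·A₁E₁/ΣAE = 48900·18000000/35540000 = 24770 N.

24.8 kN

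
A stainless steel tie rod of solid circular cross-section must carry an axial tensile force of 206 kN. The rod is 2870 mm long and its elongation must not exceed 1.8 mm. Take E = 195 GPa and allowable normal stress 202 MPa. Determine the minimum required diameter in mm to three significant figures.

Required area A ≥ P/σ_allow = 206000/202 = 1020 mm².
For a solid circular section, d ≥ √(4A/π) = 36.03 mm.
Elongation limit: A ≥ PL/(Eδ_allow) = 206000·2870/(195000·1.8) = 1684 mm² ⇒ d ≥ 46.31 mm.
The elongation limit governs.

46.3 mm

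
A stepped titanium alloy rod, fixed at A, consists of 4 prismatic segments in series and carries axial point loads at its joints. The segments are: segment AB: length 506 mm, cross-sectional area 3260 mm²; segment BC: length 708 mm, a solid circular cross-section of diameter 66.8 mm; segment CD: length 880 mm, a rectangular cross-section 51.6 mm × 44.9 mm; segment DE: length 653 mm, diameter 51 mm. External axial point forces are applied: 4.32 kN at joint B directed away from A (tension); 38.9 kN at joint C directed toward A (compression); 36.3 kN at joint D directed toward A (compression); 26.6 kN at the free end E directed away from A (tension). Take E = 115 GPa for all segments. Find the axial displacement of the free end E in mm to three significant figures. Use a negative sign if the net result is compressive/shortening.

-0.103 mm

Internal axial forces (sectioning from the free end, tension +): N_DE = 26.6 kN, N_CD = -9.7 kN, N_BC = -48.6 kN, N_AB = -44.28 kN.
A_BC = 3505 mm².
A_CD = 2317 mm².
A_DE = 2043 mm².
δ_AB = -44280·506/(3260·115000) = -0.05976 mm
δ_BC = -48600·708/(3505·115000) = -0.08537 mm
δ_CD = -9700·880/(2317·115000) = -0.03204 mm
δ_DE = 26600·653/(2043·115000) = 0.07394 mm
δ = Σδ_i = -0.1032 mm.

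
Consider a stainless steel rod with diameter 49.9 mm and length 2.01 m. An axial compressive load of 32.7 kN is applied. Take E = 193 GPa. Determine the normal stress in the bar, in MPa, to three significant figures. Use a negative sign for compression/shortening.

-16.7 MPa

A = 1956 mm².
σ = N/A = -32700/1956 = -16.72 MPa.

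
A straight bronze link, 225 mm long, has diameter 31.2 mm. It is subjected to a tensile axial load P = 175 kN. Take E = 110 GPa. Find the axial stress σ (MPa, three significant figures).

A = 764.5 mm².
σ = N/A = 175000/764.5 = 228.9 MPa.

229 MPa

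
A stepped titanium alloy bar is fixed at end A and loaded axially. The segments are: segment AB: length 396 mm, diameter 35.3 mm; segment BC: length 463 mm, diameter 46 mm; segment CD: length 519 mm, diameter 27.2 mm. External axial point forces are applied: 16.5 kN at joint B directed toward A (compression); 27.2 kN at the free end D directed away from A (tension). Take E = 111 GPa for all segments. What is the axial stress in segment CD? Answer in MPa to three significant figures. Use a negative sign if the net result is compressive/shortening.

46.8 MPa

Internal axial forces (sectioning from the free end, tension +): N_CD = 27.2 kN, N_BC = 27.2 kN, N_AB = 10.7 kN.
A_CD = 581.1 mm².
σ_CD = N_CD/A_CD = 27200/581.1 = 46.81 MPa.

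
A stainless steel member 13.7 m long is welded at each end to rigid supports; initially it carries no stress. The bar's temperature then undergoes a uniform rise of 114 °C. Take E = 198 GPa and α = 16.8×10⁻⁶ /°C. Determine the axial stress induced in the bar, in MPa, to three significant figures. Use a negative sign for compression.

Free thermal expansion αLΔT = 16.8e-6 · 13700 · 114 = 26.24 mm.
The walls impose strain ε = −(26.24)/13700 = -1.9152e-03; σ = Eε = 198000 · -1.9152e-03 = -379.2 MPa.

-379 MPa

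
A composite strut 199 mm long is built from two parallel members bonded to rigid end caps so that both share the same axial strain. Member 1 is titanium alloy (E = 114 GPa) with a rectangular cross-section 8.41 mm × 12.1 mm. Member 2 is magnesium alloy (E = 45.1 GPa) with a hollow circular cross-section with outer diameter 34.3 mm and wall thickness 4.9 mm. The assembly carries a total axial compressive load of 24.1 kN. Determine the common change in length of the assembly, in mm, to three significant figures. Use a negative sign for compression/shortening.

-0.150 mm

A_1 = 101.8 mm².
A_2 = 452.6 mm².
Equal strain + equilibrium ⇒ each member carries load in proportion to AE: A₁E₁ = 11600000 N, A₂E₂ = 20410000 N, ΣAE = 32010000 N.
δ = PL/ΣAE = -24100·199/32010000 = -0.1498 mm.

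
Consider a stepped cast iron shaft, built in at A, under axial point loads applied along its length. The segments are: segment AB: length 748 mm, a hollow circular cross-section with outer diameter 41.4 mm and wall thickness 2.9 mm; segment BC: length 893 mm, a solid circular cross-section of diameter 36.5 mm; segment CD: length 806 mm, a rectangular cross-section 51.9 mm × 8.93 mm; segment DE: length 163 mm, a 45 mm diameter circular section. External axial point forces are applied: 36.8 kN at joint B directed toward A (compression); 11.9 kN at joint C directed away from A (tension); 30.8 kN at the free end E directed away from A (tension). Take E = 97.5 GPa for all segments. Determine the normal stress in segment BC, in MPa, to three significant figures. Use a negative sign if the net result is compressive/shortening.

40.8 MPa

Internal axial forces (sectioning from the free end, tension +): N_DE = 30.8 kN, N_CD = 30.8 kN, N_BC = 42.7 kN, N_AB = 5.9 kN.
A_BC = 1046 mm².
σ_BC = N_BC/A_BC = 42700/1046 = 40.81 MPa.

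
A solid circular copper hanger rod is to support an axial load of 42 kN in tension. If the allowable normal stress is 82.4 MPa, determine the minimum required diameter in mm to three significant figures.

Required area A ≥ P/σ_allow = 42000/82.4 = 509.7 mm².
For a solid circular section, d ≥ √(4A/π) = 25.48 mm.

25.5 mm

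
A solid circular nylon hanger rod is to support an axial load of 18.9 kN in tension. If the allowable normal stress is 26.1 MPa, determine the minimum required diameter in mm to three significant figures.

30.4 mm

Required area A ≥ P/σ_allow = 18900/26.1 = 724.1 mm².
For a solid circular section, d ≥ √(4A/π) = 30.36 mm.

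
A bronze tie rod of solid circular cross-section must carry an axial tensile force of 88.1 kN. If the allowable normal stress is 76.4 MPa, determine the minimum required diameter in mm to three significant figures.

Required area A ≥ P/σ_allow = 88100/76.4 = 1153 mm².
For a solid circular section, d ≥ √(4A/π) = 38.32 mm.

38.3 mm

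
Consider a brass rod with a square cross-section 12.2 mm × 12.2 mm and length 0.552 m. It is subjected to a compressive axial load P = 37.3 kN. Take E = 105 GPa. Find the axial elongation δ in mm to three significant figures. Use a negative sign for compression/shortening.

A = 148.8 mm².
δ_mech = NL/(AE) = -37300·552/(148.8·105000) = -1.317 mm.

-1.32 mm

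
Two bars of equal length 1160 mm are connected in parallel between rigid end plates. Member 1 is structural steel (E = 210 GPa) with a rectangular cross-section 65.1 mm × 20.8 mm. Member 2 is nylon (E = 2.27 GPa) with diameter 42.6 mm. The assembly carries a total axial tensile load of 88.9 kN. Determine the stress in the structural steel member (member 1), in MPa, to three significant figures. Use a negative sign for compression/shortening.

A_1 = 1354 mm².
A_2 = 1425 mm².
Equal strain + equilibrium ⇒ each member carries load in proportion to AE: A₁E₁ = 284400000 N, A₂E₂ = 3235000 N, ΣAE = 287600000 N.
σ₁ = P·E₁/ΣAE = 88900·210000/287600000 = 64.91 MPa.

64.9 MPa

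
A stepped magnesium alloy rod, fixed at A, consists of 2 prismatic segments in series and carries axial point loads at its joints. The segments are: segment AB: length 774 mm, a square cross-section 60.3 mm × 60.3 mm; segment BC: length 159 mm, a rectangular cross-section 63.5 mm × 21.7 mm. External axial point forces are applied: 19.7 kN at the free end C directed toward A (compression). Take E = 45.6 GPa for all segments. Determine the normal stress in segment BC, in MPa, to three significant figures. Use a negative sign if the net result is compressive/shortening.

-14.3 MPa

Internal axial forces (sectioning from the free end, tension +): N_BC = -19.7 kN, N_AB = -19.7 kN.
A_BC = 1378 mm².
σ_BC = N_BC/A_BC = -19700/1378 = -14.3 MPa.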